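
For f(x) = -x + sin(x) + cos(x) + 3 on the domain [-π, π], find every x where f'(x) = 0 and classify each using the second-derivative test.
f'(x) = -sin(x) + cos(x) - 1

Solve f'(x) = 0 on [-π, π]:
  f'(x) = 0 ⇔ -sin(x) + cos(x) = 1. Write the left side as R·cos(x + φ) with R = √(1² + 1²) = sqrt(2), cos φ = sqrt(2)/2, sin φ = sqrt(2)/2; then cos(x + φ) = sqrt(2)/2. Solve for x and keep the solutions lying in [-π, π].
  ⇒ x = -pi/2 ≈ -1.5708, 0

f''(x) = -sin(x) - cos(x)
Second-derivative test at each critical point:
  f''(-1.5708) = 1 > 0 → local minimum
  f''(0) = -1 < 0 → local maximum

Critical points: x = -pi/2 ≈ -1.5708 (local minimum); x = 0 (local maximum)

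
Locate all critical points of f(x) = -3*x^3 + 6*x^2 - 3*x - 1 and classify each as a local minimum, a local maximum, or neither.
f'(x) = -9*x^2 + 12*x - 3

Solve f'(x) = 0:
  Factor: -9*x^2 + 12*x - 3 = -3*(x - 1)*(3*x - 1) = 0.
  ⇒ x = 1/3, 1

f''(x) = 12 - 18*x
Second-derivative test at each critical point:
  f''(1/3) = 6 > 0 → local minimum
  f''(1) = -6 < 0 → local maximum

Critical points: x = 1/3 (local minimum); x = 1 (local maximum)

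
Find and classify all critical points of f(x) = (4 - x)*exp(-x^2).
f'(x) = (2*x*(x - 4) - 1)*exp(-x^2)

Solve f'(x) = 0:
  f'(x) = (2*x^2 - 8*x - 1)·exp(-x^2) and exp(-x^2) > 0 for every x, so f'(x) = 0 ⇔ 2*x^2 - 8*x - 1 = 0.
  2*x^2 - 8*x - 1 = 0 has no rational roots; quadratic formula: x = (8 ± √72)/4.
  ⇒ x = 2 - 3*sqrt(2)/2 ≈ -0.1213, 2 + 3*sqrt(2)/2 ≈ 4.1213

f''(x) = 2*(2*x^2*(4 - x) + 3*x - 4)*exp(-x^2)
Second-derivative test at each critical point:
  f''(-0.1213) = -8.3613 < 0 → local maximum
  f''(4.1213) = 3.565e-07 > 0 → local minimum

Critical points: x = 2 - 3*sqrt(2)/2 ≈ -0.1213 (local maximum); x = 2 + 3*sqrt(2)/2 ≈ 4.1213 (local minimum)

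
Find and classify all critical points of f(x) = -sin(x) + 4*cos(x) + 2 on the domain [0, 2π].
f'(x) = -4*sin(x) - cos(x)

Solve f'(x) = 0 on [0, 2π]:
  f'(x) = 0 ⇔ -cos(x) = 4*sin(x) ⇔ tan(x) = -1/4, i.e. x = arctan(-1/4) + nπ; keep the solutions lying in [0, 2π].
  ⇒ x = pi - atan(1/4) ≈ 2.8966, -atan(1/4) + 2*pi ≈ 6.0382

f''(x) = sin(x) - 4*cos(x)
Second-derivative test at each critical point:
  f''(2.8966) = 4.1231 > 0 → local minimum
  f''(6.0382) = -4.1231 < 0 → local maximum

Critical points: x = pi - atan(1/4) ≈ 2.8966 (local minimum); x = -atan(1/4) + 2*pi ≈ 6.0382 (local maximum)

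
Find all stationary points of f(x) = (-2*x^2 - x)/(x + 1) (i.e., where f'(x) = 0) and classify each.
f'(x) = (-2*x^2 - 4*x - 1)/(x^2 + 2*x + 1)

Solve f'(x) = 0:
  f'(x) = -(2*x^2 + 4*x + 1)/(x + 1)^2; the denominator is positive wherever f is defined, so f'(x) = 0 ⇔ -2*x^2 - 4*x - 1 = 0.
  2*x^2 + 4*x + 1 = 0 has no rational roots; quadratic formula: x = (-4 ± √8)/4.
  ⇒ x = -1 - sqrt(2)/2 ≈ -1.7071, -1 + sqrt(2)/2 ≈ -0.2929

f''(x) = -2/(x^3 + 3*x^2 + 3*x + 1)
Second-derivative test at each critical point:
  f''(-1.7071) = 5.6569 > 0 → local minimum
  f''(-0.2929) = -5.6569 < 0 → local maximum

Critical points: x = -1 - sqrt(2)/2 ≈ -1.7071 (local minimum); x = -1 + sqrt(2)/2 ≈ -0.2929 (local maximum)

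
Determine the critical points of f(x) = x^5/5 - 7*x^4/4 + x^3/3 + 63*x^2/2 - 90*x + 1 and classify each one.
f'(x) = x^4 - 7*x^3 + x^2 + 63*x - 90

Solve f'(x) = 0:
  Factor: x^4 - 7*x^3 + x^2 + 63*x - 90 = (x - 5)*(x - 3)*(x - 2)*(x + 3) = 0.
  ⇒ x = -3, 2, 3, 5

f''(x) = 4*x^3 - 21*x^2 + 2*x + 63
Second-derivative test at each critical point:
  f''(-3) = -240 < 0 → local maximum
  f''(2) = 15 > 0 → local minimum
  f''(3) = -12 < 0 → local maximum
  f''(5) = 48 > 0 → local minimum

Critical points: x = -3 (local maximum); x = 2 (local minimum); x = 3 (local maximum); x = 5 (local minimum)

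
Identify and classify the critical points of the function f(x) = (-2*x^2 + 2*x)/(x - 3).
f'(x) = 2*(-x^2 + 6*x - 3)/(x^2 - 6*x + 9)

Solve f'(x) = 0:
  f'(x) = -2*(x^2 - 6*x + 3)/(x - 3)^2; the denominator is positive wherever f is defined, so f'(x) = 0 ⇔ -2*x^2 + 12*x - 6 = 0.
  Factor: -2*x^2 + 12*x - 6 = -2*(x^2 - 6*x + 3); x^2 - 6*x + 3 = 0 has no rational roots; quadratic formula: x = (6 ± √24)/2.
  ⇒ x = 3 - sqrt(6) ≈ 0.5505, sqrt(6) + 3 ≈ 5.4495

f''(x) = -24/(x^3 - 9*x^2 + 27*x - 27)
Second-derivative test at each critical point:
  f''(0.5505) = 1.6330 > 0 → local minimum
  f''(5.4495) = -1.6330 < 0 → local maximum

Critical points: x = 3 - sqrt(6) ≈ 0.5505 (local minimum); x = sqrt(6) + 3 ≈ 5.4495 (local maximum)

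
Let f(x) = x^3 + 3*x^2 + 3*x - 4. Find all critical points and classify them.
f'(x) = 3*x^2 + 6*x + 3

Solve f'(x) = 0:
  Factor: 3*x^2 + 6*x + 3 = 3*(x + 1)^2 = 0.
  ⇒ x = -1

f''(x) = 6*x + 6
Second-derivative test at each critical point:
  f''(-1) = 0, so the second-derivative test is inconclusive; use the first-derivative test: f'(-5/4) = 0.1875, f'(-3/4) = 0.1875 — f' is positive on both sides (no sign change) → neither a local maximum nor a local minimum

Critical points: x = -1 (neither)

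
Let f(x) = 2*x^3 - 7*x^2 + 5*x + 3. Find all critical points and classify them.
f'(x) = 6*x^2 - 14*x + 5

Solve f'(x) = 0:
  6*x^2 - 14*x + 5 = 0 has no rational roots; quadratic formula: x = (14 ± √76)/12.
  ⇒ x = 7/6 - sqrt(19)/6 ≈ 0.4402, sqrt(19)/6 + 7/6 ≈ 1.8931

f''(x) = 12*x - 14
Second-derivative test at each critical point:
  f''(0.4402) = -8.7178 < 0 → local maximum
  f''(1.8931) = 8.7178 > 0 → local minimum

Critical points: x = 7/6 - sqrt(19)/6 ≈ 0.4402 (local maximum); x = sqrt(19)/6 + 7/6 ≈ 1.8931 (local minimum)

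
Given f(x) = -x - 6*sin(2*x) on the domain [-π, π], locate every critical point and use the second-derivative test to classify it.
f'(x) = 24*sin(x)^2 - 13

Solve f'(x) = 0 on [-π, π]:
  f'(x) = 0 ⇔ cos(2*x) = -1/12, i.e. 2*x = ±arccos(-1/12) + 2nπ; keep the solutions lying in [-π, π].
  ⇒ x = -pi + acos(-1/12)/2 ≈ -2.3145, -acos(-1/12)/2 ≈ -0.8271, acos(-1/12)/2 ≈ 0.8271, pi - acos(-1/12)/2 ≈ 2.3145

f''(x) = 24*sin(2*x)
Second-derivative test at each critical point:
  f''(-2.3145) = 23.9165 > 0 → local minimum
  f''(-0.8271) = -23.9165 < 0 → local maximum
  f''(0.8271) = 23.9165 > 0 → local minimum
  f''(2.3145) = -23.9165 < 0 → local maximum

Critical points: x = -pi + acos(-1/12)/2 ≈ -2.3145 (local minimum); x = -acos(-1/12)/2 ≈ -0.8271 (local maximum); x = acos(-1/12)/2 ≈ 0.8271 (local minimum); x = pi - acos(-1/12)/2 ≈ 2.3145 (local maximum)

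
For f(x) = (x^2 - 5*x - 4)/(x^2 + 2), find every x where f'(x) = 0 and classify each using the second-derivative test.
f'(x) = (5*x^2 + 12*x - 10)/(x^4 + 4*x^2 + 4)

Solve f'(x) = 0:
  f'(x) = (5*x^2 + 12*x - 10)/(x^2 + 2)^2; the denominator is positive wherever f is defined, so f'(x) = 0 ⇔ 5*x^2 + 12*x - 10 = 0.
  5*x^2 + 12*x - 10 = 0 has no rational roots; quadratic formula: x = (-12 ± √344)/10.
  ⇒ x = -sqrt(86)/5 - 6/5 ≈ -3.0547, -6/5 + sqrt(86)/5 ≈ 0.6547

f''(x) = 2*(-5*x^3 - 18*x^2 + 30*x + 12)/(x^6 + 6*x^4 + 12*x^2 + 8)
Second-derivative test at each critical point:
  f''(-3.0547) = -0.1444 < 0 → local maximum
  f''(0.6547) = 3.1444 > 0 → local minimum

Critical points: x = -sqrt(86)/5 - 6/5 ≈ -3.0547 (local maximum); x = -6/5 + sqrt(86)/5 ≈ 0.6547 (local minimum)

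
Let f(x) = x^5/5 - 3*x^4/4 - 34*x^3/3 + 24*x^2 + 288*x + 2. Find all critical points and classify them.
f'(x) = x^4 - 3*x^3 - 34*x^2 + 48*x + 288

Solve f'(x) = 0:
  Factor: x^4 - 3*x^3 - 34*x^2 + 48*x + 288 = (x - 6)*(x - 4)*(x + 3)*(x + 4) = 0.
  ⇒ x = -4, -3, 4, 6

f''(x) = 4*x^3 - 9*x^2 - 68*x + 48
Second-derivative test at each critical point:
  f''(-4) = -80 < 0 → local maximum
  f''(-3) = 63 > 0 → local minimum
  f''(4) = -112 < 0 → local maximum
  f''(6) = 180 > 0 → local minimum

Critical points: x = -4 (local maximum); x = -3 (local minimum); x = 4 (local maximum); x = 6 (local minimum)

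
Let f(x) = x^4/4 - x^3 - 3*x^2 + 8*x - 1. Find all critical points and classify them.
f'(x) = x^3 - 3*x^2 - 6*x + 8

Solve f'(x) = 0:
  Factor: x^3 - 3*x^2 - 6*x + 8 = (x - 4)*(x - 1)*(x + 2) = 0.
  ⇒ x = -2, 1, 4

f''(x) = 3*x^2 - 6*x - 6
Second-derivative test at each critical point:
  f''(-2) = 18 > 0 → local minimum
  f''(1) = -9 < 0 → local maximum
  f''(4) = 18 > 0 → local minimum

Critical points: x = -2 (local minimum); x = 1 (local maximum); x = 4 (local minimum)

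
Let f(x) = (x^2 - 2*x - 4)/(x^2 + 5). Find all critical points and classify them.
f'(x) = 2*(x^2 + 9*x - 5)/(x^4 + 10*x^2 + 25)

Solve f'(x) = 0:
  f'(x) = 2*(x^2 + 9*x - 5)/(x^2 + 5)^2; the denominator is positive wherever f is defined, so f'(x) = 0 ⇔ 2*x^2 + 18*x - 10 = 0.
  Factor: 2*x^2 + 18*x - 10 = 2*(x^2 + 9*x - 5); x^2 + 9*x - 5 = 0 has no rational roots; quadratic formula: x = (-9 ± √101)/2.
  ⇒ x = -sqrt(101)/2 - 9/2 ≈ -9.5249, -9/2 + sqrt(101)/2 ≈ 0.5249

f''(x) = 2*(-2*x^3 - 27*x^2 + 30*x + 45)/(x^6 + 15*x^4 + 75*x^2 + 125)
Second-derivative test at each critical point:
  f''(-9.5249) = -0.0022 < 0 → local maximum
  f''(0.5249) = 0.7222 > 0 → local minimum

Critical points: x = -sqrt(101)/2 - 9/2 ≈ -9.5249 (local maximum); x = -9/2 + sqrt(101)/2 ≈ 0.5249 (local minimum)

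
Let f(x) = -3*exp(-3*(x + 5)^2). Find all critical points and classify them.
f'(x) = 18*(x + 5)*exp(-3*(x + 5)^2)

Solve f'(x) = 0:
  f'(x) = (18*x + 90)·exp(-3*(x + 5)^2) and exp(-3*(x + 5)^2) > 0 for every x, so f'(x) = 0 ⇔ 18*x + 90 = 0.
  Factor: 18*x + 90 = 18*(x + 5) = 0.
  ⇒ x = -5

f''(x) = 18*(1 - 6*(x + 5)^2)*exp(-3*(x + 5)^2)
Second-derivative test at each critical point:
  f''(-5) = 18 > 0 → local minimum

Critical points: x = -5 (local minimum)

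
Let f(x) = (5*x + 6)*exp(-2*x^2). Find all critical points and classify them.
f'(x) = (-4*x*(5*x + 6) + 5)*exp(-2*x^2)

Solve f'(x) = 0:
  f'(x) = (-20*x^2 - 24*x + 5)·exp(-2*x^2) and exp(-2*x^2) > 0 for every x, so f'(x) = 0 ⇔ -20*x^2 - 24*x + 5 = 0.
  20*x^2 + 24*x - 5 = 0 has no rational roots; quadratic formula: x = (-24 ± √976)/40.
  ⇒ x = -sqrt(61)/10 - 3/5 ≈ -1.3810, -3/5 + sqrt(61)/10 ≈ 0.1810

f''(x) = 4*(4*x^2*(5*x + 6) - 15*x - 6)*exp(-2*x^2)
Second-derivative test at each critical point:
  f''(-1.3810) = 0.6889 > 0 → local minimum
  f''(0.1810) = -29.2591 < 0 → local maximum

Critical points: x = -sqrt(61)/10 - 3/5 ≈ -1.3810 (local minimum); x = -3/5 + sqrt(61)/10 ≈ 0.1810 (local maximum)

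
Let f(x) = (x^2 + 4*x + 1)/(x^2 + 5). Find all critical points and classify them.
f'(x) = 4*(-x^2 + 2*x + 5)/(x^4 + 10*x^2 + 25)

Solve f'(x) = 0:
  f'(x) = -4*(x^2 - 2*x - 5)/(x^2 + 5)^2; the denominator is positive wherever f is defined, so f'(x) = 0 ⇔ -4*x^2 + 8*x + 20 = 0.
  Factor: -4*x^2 + 8*x + 20 = -4*(x^2 - 2*x - 5); x^2 - 2*x - 5 = 0 has no rational roots; quadratic formula: x = (2 ± √24)/2.
  ⇒ x = 1 - sqrt(6) ≈ -1.4495, 1 + sqrt(6) ≈ 3.4495

f''(x) = 8*(x^3 - 3*x^2 - 15*x + 5)/(x^6 + 15*x^4 + 75*x^2 + 125)
Second-derivative test at each critical point:
  f''(-1.4495) = 0.3886 > 0 → local minimum
  f''(3.4495) = -0.0686 < 0 → local maximum

Critical points: x = 1 - sqrt(6) ≈ -1.4495 (local minimum); x = 1 + sqrt(6) ≈ 3.4495 (local maximum)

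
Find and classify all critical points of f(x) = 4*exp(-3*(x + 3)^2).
f'(x) = 24*(-x - 3)*exp(-3*(x + 3)^2)

Solve f'(x) = 0:
  f'(x) = (-24*x - 72)·exp(-3*(x + 3)^2) and exp(-3*(x + 3)^2) > 0 for every x, so f'(x) = 0 ⇔ -24*x - 72 = 0.
  Factor: -24*x - 72 = -24*(x + 3) = 0.
  ⇒ x = -3

f''(x) = 24*(6*(x + 3)^2 - 1)*exp(-3*(x + 3)^2)
Second-derivative test at each critical point:
  f''(-3) = -24 < 0 → local maximum

Critical points: x = -3 (local maximum)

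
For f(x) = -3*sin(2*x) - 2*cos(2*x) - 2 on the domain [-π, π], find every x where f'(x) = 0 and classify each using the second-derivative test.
f'(x) = 4*sin(2*x) - 6*cos(2*x)

Solve f'(x) = 0 on [-π, π]:
  f'(x) = 0 ⇔ -3*cos(2*x) = -2*sin(2*x) ⇔ tan(2*x) = 3/2, i.e. 2*x = arctan(3/2) + nπ; keep the solutions lying in [-π, π].
  ⇒ x = -pi + atan(3/2)/2 ≈ -2.6502, -pi/2 + atan(3/2)/2 ≈ -1.0794, atan(3/2)/2 ≈ 0.4914, atan(3/2)/2 + pi/2 ≈ 2.0622

f''(x) = 12*sin(2*x) + 8*cos(2*x)
Second-derivative test at each critical point:
  f''(-2.6502) = 14.4222 > 0 → local minimum
  f''(-1.0794) = -14.4222 < 0 → local maximum
  f''(0.4914) = 14.4222 > 0 → local minimum
  f''(2.0622) = -14.4222 < 0 → local maximum

Critical points: x = -pi + atan(3/2)/2 ≈ -2.6502 (local minimum); x = -pi/2 + atan(3/2)/2 ≈ -1.0794 (local maximum); x = atan(3/2)/2 ≈ 0.4914 (local minimum); x = atan(3/2)/2 + pi/2 ≈ 2.0622 (local maximum)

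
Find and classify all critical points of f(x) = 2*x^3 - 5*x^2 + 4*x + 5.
f'(x) = 6*x^2 - 10*x + 4

Solve f'(x) = 0:
  Factor: 6*x^2 - 10*x + 4 = 2*(x - 1)*(3*x - 2) = 0.
  ⇒ x = 2/3, 1

f''(x) = 12*x - 10
Second-derivative test at each critical point:
  f''(2/3) = -2 < 0 → local maximum
  f''(1) = 2 > 0 → local minimum

Critical points: x = 2/3 (local maximum); x = 1 (local minimum)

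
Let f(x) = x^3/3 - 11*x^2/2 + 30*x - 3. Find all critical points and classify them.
f'(x) = x^2 - 11*x + 30

Solve f'(x) = 0:
  Factor: x^2 - 11*x + 30 = (x - 6)*(x - 5) = 0.
  ⇒ x = 5, 6

f''(x) = 2*x - 11
Second-derivative test at each critical point:
  f''(5) = -1 < 0 → local maximum
  f''(6) = 1 > 0 → local minimum

Critical points: x = 5 (local maximum); x = 6 (local minimum)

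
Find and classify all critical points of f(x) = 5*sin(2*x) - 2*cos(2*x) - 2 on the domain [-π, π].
f'(x) = 4*sin(2*x) + 10*cos(2*x)

Solve f'(x) = 0 on [-π, π]:
  f'(x) = 0 ⇔ 5*cos(2*x) = -2*sin(2*x) ⇔ tan(2*x) = -5/2, i.e. 2*x = arctan(-5/2) + nπ; keep the solutions lying in [-π, π].
  ⇒ x = -pi/2 - atan(5/2)/2 ≈ -2.1659, -atan(5/2)/2 ≈ -0.5951, -atan(5/2)/2 + pi/2 ≈ 0.9757, pi - atan(5/2)/2 ≈ 2.5464

f''(x) = -20*sin(2*x) + 8*cos(2*x)
Second-derivative test at each critical point:
  f''(-2.1659) = -21.5407 < 0 → local maximum
  f''(-0.5951) = 21.5407 > 0 → local minimum
  f''(0.9757) = -21.5407 < 0 → local maximum
  f''(2.5464) = 21.5407 > 0 → local minimum

Critical points: x = -pi/2 - atan(5/2)/2 ≈ -2.1659 (local maximum); x = -atan(5/2)/2 ≈ -0.5951 (local minimum); x = -atan(5/2)/2 + pi/2 ≈ 0.9757 (local maximum); x = pi - atan(5/2)/2 ≈ 2.5464 (local minimum)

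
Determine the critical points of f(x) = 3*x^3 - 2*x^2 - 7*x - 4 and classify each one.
f'(x) = 9*x^2 - 4*x - 7

Solve f'(x) = 0:
  9*x^2 - 4*x - 7 = 0 has no rational roots; quadratic formula: x = (4 ± √268)/18.
  ⇒ x = 2/9 - sqrt(67)/9 ≈ -0.6873, 2/9 + sqrt(67)/9 ≈ 1.1317

f''(x) = 18*x - 4
Second-derivative test at each critical point:
  f''(-0.6873) = -16.3707 < 0 → local maximum
  f''(1.1317) = 16.3707 > 0 → local minimum

Critical points: x = 2/9 - sqrt(67)/9 ≈ -0.6873 (local maximum); x = 2/9 + sqrt(67)/9 ≈ 1.1317 (local minimum)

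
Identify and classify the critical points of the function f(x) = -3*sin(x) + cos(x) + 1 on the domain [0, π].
f'(x) = -sin(x) - 3*cos(x)

Solve f'(x) = 0 on [0, π]:
  f'(x) = 0 ⇔ -3*cos(x) = sin(x) ⇔ tan(x) = -3, i.e. x = arctan(-3) + nπ; keep the solutions lying in [0, π].
  ⇒ x = pi - atan(3) ≈ 1.8925

f''(x) = 3*sin(x) - cos(x)
Second-derivative test at each critical point:
  f''(1.8925) = 3.1623 > 0 → local minimum

Critical points: x = pi - atan(3) ≈ 1.8925 (local minimum)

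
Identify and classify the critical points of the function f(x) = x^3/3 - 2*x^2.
f'(x) = x*(x - 4)

Solve f'(x) = 0:
  Factor: x^2 - 4*x = x*(x - 4) = 0.
  ⇒ x = 0, 4

f''(x) = 2*x - 4
Second-derivative test at each critical point:
  f''(0) = -4 < 0 → local maximum
  f''(4) = 4 > 0 → local minimum

Critical points: x = 0 (local maximum); x = 4 (local minimum)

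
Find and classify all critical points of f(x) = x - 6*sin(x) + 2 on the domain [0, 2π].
f'(x) = 1 - 6*cos(x)

Solve f'(x) = 0 on [0, 2π]:
  f'(x) = 0 ⇔ cos(x) = 1/6, i.e. x = ±arccos(1/6) + 2nπ; keep the solutions lying in [0, 2π].
  ⇒ x = acos(1/6) ≈ 1.4033, -acos(1/6) + 2*pi ≈ 4.8798

f''(x) = 6*sin(x)
Second-derivative test at each critical point:
  f''(1.4033) = 5.9161 > 0 → local minimum
  f''(4.8798) = -5.9161 < 0 → local maximum

Critical points: x = acos(1/6) ≈ 1.4033 (local minimum); x = -acos(1/6) + 2*pi ≈ 4.8798 (local maximum)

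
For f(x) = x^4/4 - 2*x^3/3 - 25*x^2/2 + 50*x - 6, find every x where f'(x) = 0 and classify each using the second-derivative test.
f'(x) = x^3 - 2*x^2 - 25*x + 50

Solve f'(x) = 0:
  Factor: x^3 - 2*x^2 - 25*x + 50 = (x - 5)*(x - 2)*(x + 5) = 0.
  ⇒ x = -5, 2, 5

f''(x) = 3*x^2 - 4*x - 25
Second-derivative test at each critical point:
  f''(-5) = 70 > 0 → local minimum
  f''(2) = -21 < 0 → local maximum
  f''(5) = 30 > 0 → local minimum

Critical points: x = -5 (local minimum); x = 2 (local maximum); x = 5 (local minimum)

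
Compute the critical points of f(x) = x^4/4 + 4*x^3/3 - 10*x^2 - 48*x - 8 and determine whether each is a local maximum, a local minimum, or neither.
f'(x) = x^3 + 4*x^2 - 20*x - 48

Solve f'(x) = 0:
  Factor: x^3 + 4*x^2 - 20*x - 48 = (x - 4)*(x + 2)*(x + 6) = 0.
  ⇒ x = -6, -2, 4

f''(x) = 3*x^2 + 8*x - 20
Second-derivative test at each critical point:
  f''(-6) = 40 > 0 → local minimum
  f''(-2) = -24 < 0 → local maximum
  f''(4) = 60 > 0 → local minimum

Critical points: x = -6 (local minimum); x = -2 (local maximum); x = 4 (local minimum)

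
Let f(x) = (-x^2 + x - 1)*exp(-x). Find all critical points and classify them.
f'(x) = (x^2 - 3*x + 2)*exp(-x)

Solve f'(x) = 0:
  f'(x) = (x^2 - 3*x + 2)·exp(-x) and exp(-x) > 0 for every x, so f'(x) = 0 ⇔ x^2 - 3*x + 2 = 0.
  Factor: x^2 - 3*x + 2 = (x - 2)*(x - 1) = 0.
  ⇒ x = 1, 2

f''(x) = (-x^2 + 5*x - 5)*exp(-x)
Second-derivative test at each critical point:
  f''(1) = -0.3679 < 0 → local maximum
  f''(2) = 0.1353 > 0 → local minimum

Critical points: x = 1 (local maximum); x = 2 (local minimum)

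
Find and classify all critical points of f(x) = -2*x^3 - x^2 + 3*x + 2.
f'(x) = -6*x^2 - 2*x + 3

Solve f'(x) = 0:
  6*x^2 + 2*x - 3 = 0 has no rational roots; quadratic formula: x = (-2 ± √76)/12.
  ⇒ x = -sqrt(19)/6 - 1/6 ≈ -0.8931, -1/6 + sqrt(19)/6 ≈ 0.5598

f''(x) = -12*x - 2
Second-derivative test at each critical point:
  f''(-0.8931) = 8.7178 > 0 → local minimum
  f''(0.5598) = -8.7178 < 0 → local maximum

Critical points: x = -sqrt(19)/6 - 1/6 ≈ -0.8931 (local minimum); x = -1/6 + sqrt(19)/6 ≈ 0.5598 (local maximum)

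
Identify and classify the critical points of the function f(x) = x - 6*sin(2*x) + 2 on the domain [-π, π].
f'(x) = 1 - 12*cos(2*x)

Solve f'(x) = 0 on [-π, π]:
  f'(x) = 0 ⇔ cos(2*x) = 1/12, i.e. 2*x = ±arccos(1/12) + 2nπ; keep the solutions lying in [-π, π].
  ⇒ x = -pi + acos(1/12)/2 ≈ -2.3979, -acos(1/12)/2 ≈ -0.7437, acos(1/12)/2 ≈ 0.7437, pi - acos(1/12)/2 ≈ 2.3979

f''(x) = 24*sin(2*x)
Second-derivative test at each critical point:
  f''(-2.3979) = 23.9165 > 0 → local minimum
  f''(-0.7437) = -23.9165 < 0 → local maximum
  f''(0.7437) = 23.9165 > 0 → local minimum
  f''(2.3979) = -23.9165 < 0 → local maximum

Critical points: x = -pi + acos(1/12)/2 ≈ -2.3979 (local minimum); x = -acos(1/12)/2 ≈ -0.7437 (local maximum); x = acos(1/12)/2 ≈ 0.7437 (local minimum); x = pi - acos(1/12)/2 ≈ 2.3979 (local maximum)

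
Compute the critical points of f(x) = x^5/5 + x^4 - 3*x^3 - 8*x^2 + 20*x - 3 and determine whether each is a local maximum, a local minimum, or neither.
f'(x) = x^4 + 4*x^3 - 9*x^2 - 16*x + 20

Solve f'(x) = 0:
  Factor: x^4 + 4*x^3 - 9*x^2 - 16*x + 20 = (x - 2)*(x - 1)*(x + 2)*(x + 5) = 0.
  ⇒ x = -5, -2, 1, 2

f''(x) = 4*x^3 + 12*x^2 - 18*x - 16
Second-derivative test at each critical point:
  f''(-5) = -126 < 0 → local maximum
  f''(-2) = 36 > 0 → local minimum
  f''(1) = -18 < 0 → local maximum
  f''(2) = 28 > 0 → local minimum

Critical points: x = -5 (local maximum); x = -2 (local minimum); x = 1 (local maximum); x = 2 (local minimum)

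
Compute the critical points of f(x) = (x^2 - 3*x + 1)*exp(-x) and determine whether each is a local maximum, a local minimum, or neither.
f'(x) = (-x^2 + 5*x - 4)*exp(-x)

Solve f'(x) = 0:
  f'(x) = (-x^2 + 5*x - 4)·exp(-x) and exp(-x) > 0 for every x, so f'(x) = 0 ⇔ -x^2 + 5*x - 4 = 0.
  Factor: -x^2 + 5*x - 4 = -(x - 4)*(x - 1) = 0.
  ⇒ x = 1, 4

f''(x) = (x^2 - 7*x + 9)*exp(-x)
Second-derivative test at each critical point:
  f''(1) = 1.1036 > 0 → local minimum
  f''(4) = -0.0549 < 0 → local maximum

Critical points: x = 1 (local minimum); x = 4 (local maximum)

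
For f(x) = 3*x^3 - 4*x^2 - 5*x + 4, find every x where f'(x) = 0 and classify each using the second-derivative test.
f'(x) = 9*x^2 - 8*x - 5

Solve f'(x) = 0:
  9*x^2 - 8*x - 5 = 0 has no rational roots; quadratic formula: x = (8 ± √244)/18.
  ⇒ x = 4/9 - sqrt(61)/9 ≈ -0.4234, 4/9 + sqrt(61)/9 ≈ 1.3122

f''(x) = 18*x - 8
Second-derivative test at each critical point:
  f''(-0.4234) = -15.6205 < 0 → local maximum
  f''(1.3122) = 15.6205 > 0 → local minimum

Critical points: x = 4/9 - sqrt(61)/9 ≈ -0.4234 (local maximum); x = 4/9 + sqrt(61)/9 ≈ 1.3122 (local minimum)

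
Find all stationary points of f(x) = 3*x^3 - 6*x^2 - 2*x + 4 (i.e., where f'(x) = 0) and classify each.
f'(x) = 9*x^2 - 12*x - 2

Solve f'(x) = 0:
  9*x^2 - 12*x - 2 = 0 has no rational roots; quadratic formula: x = (12 ± √216)/18.
  ⇒ x = 2/3 - sqrt(6)/3 ≈ -0.1498, 2/3 + sqrt(6)/3 ≈ 1.4832

f''(x) = 18*x - 12
Second-derivative test at each critical point:
  f''(-0.1498) = -14.6969 < 0 → local maximum
  f''(1.4832) = 14.6969 > 0 → local minimum

Critical points: x = 2/3 - sqrt(6)/3 ≈ -0.1498 (local maximum); x = 2/3 + sqrt(6)/3 ≈ 1.4832 (local minimum)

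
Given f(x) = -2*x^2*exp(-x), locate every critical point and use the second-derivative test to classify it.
f'(x) = 2*x*(x - 2)*exp(-x)

Solve f'(x) = 0:
  f'(x) = (2*x^2 - 4*x)·exp(-x) and exp(-x) > 0 for every x, so f'(x) = 0 ⇔ 2*x^2 - 4*x = 0.
  Factor: 2*x^2 - 4*x = 2*x*(x - 2) = 0.
  ⇒ x = 0, 2

f''(x) = 2*(-x^2 + 4*x - 2)*exp(-x)
Second-derivative test at each critical point:
  f''(0) = -4 < 0 → local maximum
  f''(2) = 0.5413 > 0 → local minimum

Critical points: x = 0 (local maximum); x = 2 (local minimum)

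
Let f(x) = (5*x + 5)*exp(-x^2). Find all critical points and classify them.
f'(x) = 5*(-2*x*(x + 1) + 1)*exp(-x^2)

Solve f'(x) = 0:
  f'(x) = (-10*x^2 - 10*x + 5)·exp(-x^2) and exp(-x^2) > 0 for every x, so f'(x) = 0 ⇔ -10*x^2 - 10*x + 5 = 0.
  Factor: -10*x^2 - 10*x + 5 = -5*(2*x^2 + 2*x - 1); 2*x^2 + 2*x - 1 = 0 has no rational roots; quadratic formula: x = (-2 ± √12)/4.
  ⇒ x = -sqrt(3)/2 - 1/2 ≈ -1.3660, -1/2 + sqrt(3)/2 ≈ 0.3660

f''(x) = 10*(2*x^2*(x + 1) - 3*x - 1)*exp(-x^2)
Second-derivative test at each critical point:
  f''(-1.3660) = 2.6801 > 0 → local minimum
  f''(0.3660) = -15.1487 < 0 → local maximum

Critical points: x = -sqrt(3)/2 - 1/2 ≈ -1.3660 (local minimum); x = -1/2 + sqrt(3)/2 ≈ 0.3660 (local maximum)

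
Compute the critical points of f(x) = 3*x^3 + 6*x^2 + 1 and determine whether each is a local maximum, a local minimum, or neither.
f'(x) = 3*x*(3*x + 4)

Solve f'(x) = 0:
  Factor: 9*x^2 + 12*x = 3*x*(3*x + 4) = 0.
  ⇒ x = -4/3, 0

f''(x) = 18*x + 12
Second-derivative test at each critical point:
  f''(-4/3) = -12 < 0 → local maximum
  f''(0) = 12 > 0 → local minimum

Critical points: x = -4/3 (local maximum); x = 0 (local minimum)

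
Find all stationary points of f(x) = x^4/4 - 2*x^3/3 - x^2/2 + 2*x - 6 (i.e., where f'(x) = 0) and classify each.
f'(x) = x^3 - 2*x^2 - x + 2

Solve f'(x) = 0:
  Factor: x^3 - 2*x^2 - x + 2 = (x - 2)*(x - 1)*(x + 1) = 0.
  ⇒ x = -1, 1, 2

f''(x) = 3*x^2 - 4*x - 1
Second-derivative test at each critical point:
  f''(-1) = 6 > 0 → local minimum
  f''(1) = -2 < 0 → local maximum
  f''(2) = 3 > 0 → local minimum

Critical points: x = -1 (local minimum); x = 1 (local maximum); x = 2 (local minimum)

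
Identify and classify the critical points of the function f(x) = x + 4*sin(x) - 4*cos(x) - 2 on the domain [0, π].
f'(x) = 4*sqrt(2)*sin(x + pi/4) + 1

Solve f'(x) = 0 on [0, π]:
  f'(x) = 0 ⇔ 4*sin(x) + 4*cos(x) = -1. Write the left side as R·cos(x + φ) with R = √(4² + (-4)²) = 4*sqrt(2), cos φ = sqrt(2)/2, sin φ = -sqrt(2)/2; then cos(x + φ) = -sqrt(2)/8. Solve for x and keep the solutions lying in [0, π].
  ⇒ x = atan((-1 + sqrt(31))/(-sqrt(31) - 1)) + pi ≈ 2.5339

f''(x) = 4*sqrt(2)*cos(x + pi/4)
Second-derivative test at each critical point:
  f''(2.5339) = -5.5678 < 0 → local maximum

Critical points: x = atan((-1 + sqrt(31))/(-sqrt(31) - 1)) + pi ≈ 2.5339 (local maximum)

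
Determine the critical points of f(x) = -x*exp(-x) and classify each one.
f'(x) = (x - 1)*exp(-x)

Solve f'(x) = 0:
  f'(x) = (x - 1)·exp(-x) and exp(-x) > 0 for every x, so f'(x) = 0 ⇔ x - 1 = 0.
  x - 1 = 0.
  ⇒ x = 1

f''(x) = (2 - x)*exp(-x)
Second-derivative test at each critical point:
  f''(1) = 0.3679 > 0 → local minimum

Critical points: x = 1 (local minimum)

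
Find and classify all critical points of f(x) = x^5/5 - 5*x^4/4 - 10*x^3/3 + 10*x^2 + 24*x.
f'(x) = x^4 - 5*x^3 - 10*x^2 + 20*x + 24

Solve f'(x) = 0:
  Factor: x^4 - 5*x^3 - 10*x^2 + 20*x + 24 = (x - 6)*(x - 2)*(x + 1)*(x + 2) = 0.
  ⇒ x = -2, -1, 2, 6

f''(x) = 4*x^3 - 15*x^2 - 20*x + 20
Second-derivative test at each critical point:
  f''(-2) = -32 < 0 → local maximum
  f''(-1) = 21 > 0 → local minimum
  f''(2) = -48 < 0 → local maximum
  f''(6) = 224 > 0 → local minimum

Critical points: x = -2 (local maximum); x = -1 (local minimum); x = 2 (local maximum); x = 6 (local minimum)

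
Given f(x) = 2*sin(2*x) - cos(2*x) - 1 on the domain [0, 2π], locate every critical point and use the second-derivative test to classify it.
f'(x) = 2*sin(2*x) + 4*cos(2*x)

Solve f'(x) = 0 on [0, 2π]:
  f'(x) = 0 ⇔ 2*cos(2*x) = -sin(2*x) ⇔ tan(2*x) = -2, i.e. 2*x = arctan(-2) + nπ; keep the solutions lying in [0, 2π].
  ⇒ x = -atan(2)/2 + pi/2 ≈ 1.0172, pi - atan(2)/2 ≈ 2.5880, -atan(2)/2 + 3*pi/2 ≈ 4.1588, -atan(2)/2 + 2*pi ≈ 5.7296

f''(x) = -8*sin(2*x) + 4*cos(2*x)
Second-derivative test at each critical point:
  f''(1.0172) = -8.9443 < 0 → local maximum
  f''(2.5880) = 8.9443 > 0 → local minimum
  f''(4.1588) = -8.9443 < 0 → local maximum
  f''(5.7296) = 8.9443 > 0 → local minimum

Critical points: x = -atan(2)/2 + pi/2 ≈ 1.0172 (local maximum); x = pi - atan(2)/2 ≈ 2.5880 (local minimum); x = -atan(2)/2 + 3*pi/2 ≈ 4.1588 (local maximum); x = -atan(2)/2 + 2*pi ≈ 5.7296 (local minimum)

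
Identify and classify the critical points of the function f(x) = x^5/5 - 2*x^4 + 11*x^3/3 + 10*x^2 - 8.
f'(x) = x*(x^3 - 8*x^2 + 11*x + 20)

Solve f'(x) = 0:
  Factor: x^4 - 8*x^3 + 11*x^2 + 20*x = x*(x - 5)*(x - 4)*(x + 1) = 0.
  ⇒ x = -1, 0, 4, 5

f''(x) = 4*x^3 - 24*x^2 + 22*x + 20
Second-derivative test at each critical point:
  f''(-1) = -30 < 0 → local maximum
  f''(0) = 20 > 0 → local minimum
  f''(4) = -20 < 0 → local maximum
  f''(5) = 30 > 0 → local minimum

Critical points: x = -1 (local maximum); x = 0 (local minimum); x = 4 (local maximum); x = 5 (local minimum)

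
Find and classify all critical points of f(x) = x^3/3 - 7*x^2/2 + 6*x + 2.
f'(x) = x^2 - 7*x + 6

Solve f'(x) = 0:
  Factor: x^2 - 7*x + 6 = (x - 6)*(x - 1) = 0.
  ⇒ x = 1, 6

f''(x) = 2*x - 7
Second-derivative test at each critical point:
  f''(1) = -5 < 0 → local maximum
  f''(6) = 5 > 0 → local minimum

Critical points: x = 1 (local maximum); x = 6 (local minimum)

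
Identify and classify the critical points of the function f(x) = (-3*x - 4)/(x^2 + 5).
f'(x) = (3*x^2 + 8*x - 15)/(x^4 + 10*x^2 + 25)

Solve f'(x) = 0:
  f'(x) = (3*x^2 + 8*x - 15)/(x^2 + 5)^2; the denominator is positive wherever f is defined, so f'(x) = 0 ⇔ 3*x^2 + 8*x - 15 = 0.
  3*x^2 + 8*x - 15 = 0 has no rational roots; quadratic formula: x = (-8 ± √244)/6.
  ⇒ x = -sqrt(61)/3 - 4/3 ≈ -3.9367, -4/3 + sqrt(61)/3 ≈ 1.2701

f''(x) = 2*(-4*x^2*(3*x + 4) + (9*x + 4)*(x^2 + 5))/(x^2 + 5)^3
Second-derivative test at each critical point:
  f''(-3.9367) = -0.0372 < 0 → local maximum
  f''(1.2701) = 0.3572 > 0 → local minimum

Critical points: x = -sqrt(61)/3 - 4/3 ≈ -3.9367 (local maximum); x = -4/3 + sqrt(61)/3 ≈ 1.2701 (local minimum)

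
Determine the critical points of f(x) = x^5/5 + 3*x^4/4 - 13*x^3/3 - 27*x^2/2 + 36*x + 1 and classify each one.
f'(x) = x^4 + 3*x^3 - 13*x^2 - 27*x + 36

Solve f'(x) = 0:
  Factor: x^4 + 3*x^3 - 13*x^2 - 27*x + 36 = (x - 3)*(x - 1)*(x + 3)*(x + 4) = 0.
  ⇒ x = -4, -3, 1, 3

f''(x) = 4*x^3 + 9*x^2 - 26*x - 27
Second-derivative test at each critical point:
  f''(-4) = -35 < 0 → local maximum
  f''(-3) = 24 > 0 → local minimum
  f''(1) = -40 < 0 → local maximum
  f''(3) = 84 > 0 → local minimum

Critical points: x = -4 (local maximum); x = -3 (local minimum); x = 1 (local maximum); x = 3 (local minimum)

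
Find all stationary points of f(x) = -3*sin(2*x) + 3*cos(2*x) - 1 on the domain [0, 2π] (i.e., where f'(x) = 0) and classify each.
f'(x) = -6*sqrt(2)*sin(2*x + pi/4)

Solve f'(x) = 0 on [0, 2π]:
  f'(x) = 0 ⇔ -3*cos(2*x) = 3*sin(2*x) ⇔ tan(2*x) = -1, i.e. 2*x = arctan(-1) + nπ; keep the solutions lying in [0, 2π].
  ⇒ x = 3*pi/8 ≈ 1.1781, 7*pi/8 ≈ 2.7489, 11*pi/8 ≈ 4.3197, 15*pi/8 ≈ 5.8905

f''(x) = -12*sqrt(2)*cos(2*x + pi/4)
Second-derivative test at each critical point:
  f''(1.1781) = 16.9706 > 0 → local minimum
  f''(2.7489) = -16.9706 < 0 → local maximum
  f''(4.3197) = 16.9706 > 0 → local minimum
  f''(5.8905) = -16.9706 < 0 → local maximum

Critical points: x = 3*pi/8 ≈ 1.1781 (local minimum); x = 7*pi/8 ≈ 2.7489 (local maximum); x = 11*pi/8 ≈ 4.3197 (local minimum); x = 15*pi/8 ≈ 5.8905 (local maximum)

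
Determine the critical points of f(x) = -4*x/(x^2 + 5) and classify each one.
f'(x) = 4*(x^2 - 5)/(x^2 + 5)^2

Solve f'(x) = 0:
  f'(x) = 4*(x^2 - 5)/(x^2 + 5)^2; the denominator is positive wherever f is defined, so f'(x) = 0 ⇔ 4*x^2 - 20 = 0.
  Factor: 4*x^2 - 20 = 4*(x^2 - 5); x^2 - 5 = 0 has no rational roots; quadratic formula: x = (0 ± √20)/2.
  ⇒ x = -sqrt(5) ≈ -2.2361, sqrt(5) ≈ 2.2361

f''(x) = 8*x*(15 - x^2)/(x^2 + 5)^3
Second-derivative test at each critical point:
  f''(-2.2361) = -0.1789 < 0 → local maximum
  f''(2.2361) = 0.1789 > 0 → local minimum

Critical points: x = -sqrt(5) ≈ -2.2361 (local maximum); x = sqrt(5) ≈ 2.2361 (local minimum)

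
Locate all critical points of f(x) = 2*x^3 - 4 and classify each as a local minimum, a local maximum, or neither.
f'(x) = 6*x^2

Solve f'(x) = 0:
  ⇒ x = 0

f''(x) = 12*x
Second-derivative test at each critical point:
  f''(0) = 0, so the second-derivative test is inconclusive; use the first-derivative test: f'(-1/4) = 0.3750, f'(1/4) = 0.3750 — f' is positive on both sides (no sign change) → neither a local maximum nor a local minimum

Critical points: x = 0 (neither)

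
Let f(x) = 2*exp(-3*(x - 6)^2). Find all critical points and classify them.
f'(x) = 12*(6 - x)*exp(-3*(x - 6)^2)

Solve f'(x) = 0:
  f'(x) = (72 - 12*x)·exp(-3*(x - 6)^2) and exp(-3*(x - 6)^2) > 0 for every x, so f'(x) = 0 ⇔ 72 - 12*x = 0.
  Factor: 72 - 12*x = -12*(x - 6) = 0.
  ⇒ x = 6

f''(x) = 12*(6*(x - 6)^2 - 1)*exp(-3*(x - 6)^2)
Second-derivative test at each critical point:
  f''(6) = -12 < 0 → local maximum

Critical points: x = 6 (local maximum)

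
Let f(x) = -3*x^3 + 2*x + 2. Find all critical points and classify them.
f'(x) = 2 - 9*x^2

Solve f'(x) = 0:
  9*x^2 - 2 = 0 has no rational roots; quadratic formula: x = (0 ± √72)/18.
  ⇒ x = -sqrt(2)/3 ≈ -0.4714, sqrt(2)/3 ≈ 0.4714

f''(x) = -18*x
Second-derivative test at each critical point:
  f''(-0.4714) = 8.4853 > 0 → local minimum
  f''(0.4714) = -8.4853 < 0 → local maximum

Critical points: x = -sqrt(2)/3 ≈ -0.4714 (local minimum); x = sqrt(2)/3 ≈ 0.4714 (local maximum)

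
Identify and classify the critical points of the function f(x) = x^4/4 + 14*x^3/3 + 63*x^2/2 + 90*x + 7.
f'(x) = x^3 + 14*x^2 + 63*x + 90

Solve f'(x) = 0:
  Factor: x^3 + 14*x^2 + 63*x + 90 = (x + 3)*(x + 5)*(x + 6) = 0.
  ⇒ x = -6, -5, -3

f''(x) = 3*x^2 + 28*x + 63
Second-derivative test at each critical point:
  f''(-6) = 3 > 0 → local minimum
  f''(-5) = -2 < 0 → local maximum
  f''(-3) = 6 > 0 → local minimum

Critical points: x = -6 (local minimum); x = -5 (local maximum); x = -3 (local minimum)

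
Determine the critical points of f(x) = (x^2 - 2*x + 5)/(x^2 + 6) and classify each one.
f'(x) = 2*(x^2 + x - 6)/(x^4 + 12*x^2 + 36)

Solve f'(x) = 0:
  f'(x) = 2*(x - 2)*(x + 3)/(x^2 + 6)^2; the denominator is positive wherever f is defined, so f'(x) = 0 ⇔ 2*x^2 + 2*x - 12 = 0.
  Factor: 2*x^2 + 2*x - 12 = 2*(x - 2)*(x + 3) = 0.
  ⇒ x = -3, 2

f''(x) = 2*(-2*x^3 - 3*x^2 + 36*x + 6)/(x^6 + 18*x^4 + 108*x^2 + 216)
Second-derivative test at each critical point:
  f''(-3) = -2/45 < 0 → local maximum
  f''(2) = 1/10 > 0 → local minimum

Critical points: x = -3 (local maximum); x = 2 (local minimum)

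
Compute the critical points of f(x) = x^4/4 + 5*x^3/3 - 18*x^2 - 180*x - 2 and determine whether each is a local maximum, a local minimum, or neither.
f'(x) = x^3 + 5*x^2 - 36*x - 180

Solve f'(x) = 0:
  Factor: x^3 + 5*x^2 - 36*x - 180 = (x - 6)*(x + 5)*(x + 6) = 0.
  ⇒ x = -6, -5, 6

f''(x) = 3*x^2 + 10*x - 36
Second-derivative test at each critical point:
  f''(-6) = 12 > 0 → local minimum
  f''(-5) = -11 < 0 → local maximum
  f''(6) = 132 > 0 → local minimum

Critical points: x = -6 (local minimum); x = -5 (local maximum); x = 6 (local minimum)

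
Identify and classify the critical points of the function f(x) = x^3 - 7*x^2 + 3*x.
f'(x) = 3*x^2 - 14*x + 3

Solve f'(x) = 0:
  3*x^2 - 14*x + 3 = 0 has no rational roots; quadratic formula: x = (14 ± √160)/6.
  ⇒ x = 7/3 - 2*sqrt(10)/3 ≈ 0.2251, 2*sqrt(10)/3 + 7/3 ≈ 4.4415

f''(x) = 6*x - 14
Second-derivative test at each critical point:
  f''(0.2251) = -12.6491 < 0 → local maximum
  f''(4.4415) = 12.6491 > 0 → local minimum

Critical points: x = 7/3 - 2*sqrt(10)/3 ≈ 0.2251 (local maximum); x = 2*sqrt(10)/3 + 7/3 ≈ 4.4415 (local minimum)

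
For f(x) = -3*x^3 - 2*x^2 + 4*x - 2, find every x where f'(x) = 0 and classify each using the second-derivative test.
f'(x) = -9*x^2 - 4*x + 4

Solve f'(x) = 0:
  9*x^2 + 4*x - 4 = 0 has no rational roots; quadratic formula: x = (-4 ± √160)/18.
  ⇒ x = -2*sqrt(10)/9 - 2/9 ≈ -0.9250, -2/9 + 2*sqrt(10)/9 ≈ 0.4805

f''(x) = -18*x - 4
Second-derivative test at each critical point:
  f''(-0.9250) = 12.6491 > 0 → local minimum
  f''(0.4805) = -12.6491 < 0 → local maximum

Critical points: x = -2*sqrt(10)/9 - 2/9 ≈ -0.9250 (local minimum); x = -2/9 + 2*sqrt(10)/9 ≈ 0.4805 (local maximum)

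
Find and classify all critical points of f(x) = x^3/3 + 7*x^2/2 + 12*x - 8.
f'(x) = x^2 + 7*x + 12

Solve f'(x) = 0:
  Factor: x^2 + 7*x + 12 = (x + 3)*(x + 4) = 0.
  ⇒ x = -4, -3

f''(x) = 2*x + 7
Second-derivative test at each critical point:
  f''(-4) = -1 < 0 → local maximum
  f''(-3) = 1 > 0 → local minimum

Critical points: x = -4 (local maximum); x = -3 (local minimum)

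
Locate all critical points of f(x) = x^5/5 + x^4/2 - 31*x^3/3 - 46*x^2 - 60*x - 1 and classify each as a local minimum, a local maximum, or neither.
f'(x) = x^4 + 2*x^3 - 31*x^2 - 92*x - 60

Solve f'(x) = 0:
  Factor: x^4 + 2*x^3 - 31*x^2 - 92*x - 60 = (x - 6)*(x + 1)*(x + 2)*(x + 5) = 0.
  ⇒ x = -5, -2, -1, 6

f''(x) = 4*x^3 + 6*x^2 - 62*x - 92
Second-derivative test at each critical point:
  f''(-5) = -132 < 0 → local maximum
  f''(-2) = 24 > 0 → local minimum
  f''(-1) = -28 < 0 → local maximum
  f''(6) = 616 > 0 → local minimum

Critical points: x = -5 (local maximum); x = -2 (local minimum); x = -1 (local maximum); x = 6 (local minimum)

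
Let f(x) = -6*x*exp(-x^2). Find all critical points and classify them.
f'(x) = 6*(2*x^2 - 1)*exp(-x^2)

Solve f'(x) = 0:
  f'(x) = (12*x^2 - 6)·exp(-x^2) and exp(-x^2) > 0 for every x, so f'(x) = 0 ⇔ 12*x^2 - 6 = 0.
  Factor: 12*x^2 - 6 = 6*(2*x^2 - 1); 2*x^2 - 1 = 0 has no rational roots; quadratic formula: x = (0 ± √8)/4.
  ⇒ x = -sqrt(2)/2 ≈ -0.7071, sqrt(2)/2 ≈ 0.7071

f''(x) = (-24*x^3 + 36*x)*exp(-x^2)
Second-derivative test at each critical point:
  f''(-0.7071) = -10.2932 < 0 → local maximum
  f''(0.7071) = 10.2932 > 0 → local minimum

Critical points: x = -sqrt(2)/2 ≈ -0.7071 (local maximum); x = sqrt(2)/2 ≈ 0.7071 (local minimum)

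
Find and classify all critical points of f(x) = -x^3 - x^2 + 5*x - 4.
f'(x) = -3*x^2 - 2*x + 5

Solve f'(x) = 0:
  Factor: -3*x^2 - 2*x + 5 = -(x - 1)*(3*x + 5) = 0.
  ⇒ x = -5/3, 1

f''(x) = -6*x - 2
Second-derivative test at each critical point:
  f''(-5/3) = 8 > 0 → local minimum
  f''(1) = -8 < 0 → local maximum

Critical points: x = -5/3 (local minimum); x = 1 (local maximum)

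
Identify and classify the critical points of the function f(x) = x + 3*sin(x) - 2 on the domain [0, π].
f'(x) = 3*cos(x) + 1

Solve f'(x) = 0 on [0, π]:
  f'(x) = 0 ⇔ cos(x) = -1/3, i.e. x = ±arccos(-1/3) + 2nπ; keep the solutions lying in [0, π].
  ⇒ x = acos(-1/3) ≈ 1.9106

f''(x) = -3*sin(x)
Second-derivative test at each critical point:
  f''(1.9106) = -2.8284 < 0 → local maximum

Critical points: x = acos(-1/3) ≈ 1.9106 (local maximum)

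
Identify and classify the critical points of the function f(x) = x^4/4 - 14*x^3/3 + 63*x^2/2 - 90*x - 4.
f'(x) = x^3 - 14*x^2 + 63*x - 90

Solve f'(x) = 0:
  Factor: x^3 - 14*x^2 + 63*x - 90 = (x - 6)*(x - 5)*(x - 3) = 0.
  ⇒ x = 3, 5, 6

f''(x) = 3*x^2 - 28*x + 63
Second-derivative test at each critical point:
  f''(3) = 6 > 0 → local minimum
  f''(5) = -2 < 0 → local maximum
  f''(6) = 3 > 0 → local minimum

Critical points: x = 3 (local minimum); x = 5 (local maximum); x = 6 (local minimum)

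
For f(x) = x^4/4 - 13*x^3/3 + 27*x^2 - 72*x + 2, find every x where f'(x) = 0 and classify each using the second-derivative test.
f'(x) = x^3 - 13*x^2 + 54*x - 72

Solve f'(x) = 0:
  Factor: x^3 - 13*x^2 + 54*x - 72 = (x - 6)*(x - 4)*(x - 3) = 0.
  ⇒ x = 3, 4, 6

f''(x) = 3*x^2 - 26*x + 54
Second-derivative test at each critical point:
  f''(3) = 3 > 0 → local minimum
  f''(4) = -2 < 0 → local maximum
  f''(6) = 6 > 0 → local minimum

Critical points: x = 3 (local minimum); x = 4 (local maximum); x = 6 (local minimum)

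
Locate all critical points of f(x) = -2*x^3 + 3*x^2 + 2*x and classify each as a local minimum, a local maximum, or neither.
f'(x) = -6*x^2 + 6*x + 2

Solve f'(x) = 0:
  Factor: -6*x^2 + 6*x + 2 = -2*(3*x^2 - 3*x - 1); 3*x^2 - 3*x - 1 = 0 has no rational roots; quadratic formula: x = (3 ± √21)/6.
  ⇒ x = 1/2 - sqrt(21)/6 ≈ -0.2638, 1/2 + sqrt(21)/6 ≈ 1.2638

f''(x) = 6 - 12*x
Second-derivative test at each critical point:
  f''(-0.2638) = 9.1652 > 0 → local minimum
  f''(1.2638) = -9.1652 < 0 → local maximum

Critical points: x = 1/2 - sqrt(21)/6 ≈ -0.2638 (local minimum); x = 1/2 + sqrt(21)/6 ≈ 1.2638 (local maximum)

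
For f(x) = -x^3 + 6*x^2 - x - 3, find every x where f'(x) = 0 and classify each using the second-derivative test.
f'(x) = -3*x^2 + 12*x - 1

Solve f'(x) = 0:
  3*x^2 - 12*x + 1 = 0 has no rational roots; quadratic formula: x = (12 ± √132)/6.
  ⇒ x = 2 - sqrt(33)/3 ≈ 0.0851, sqrt(33)/3 + 2 ≈ 3.9149

f''(x) = 12 - 6*x
Second-derivative test at each critical point:
  f''(0.0851) = 11.4891 > 0 → local minimum
  f''(3.9149) = -11.4891 < 0 → local maximum

Critical points: x = 2 - sqrt(33)/3 ≈ 0.0851 (local minimum); x = sqrt(33)/3 + 2 ≈ 3.9149 (local maximum)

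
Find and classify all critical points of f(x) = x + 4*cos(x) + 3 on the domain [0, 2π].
f'(x) = 1 - 4*sin(x)

Solve f'(x) = 0 on [0, 2π]:
  f'(x) = 0 ⇔ sin(x) = 1/4, i.e. x = arcsin(1/4) + 2nπ or x = π − arcsin(1/4) + 2nπ; keep the solutions lying in [0, 2π].
  ⇒ x = asin(1/4) ≈ 0.2527, pi - asin(1/4) ≈ 2.8889

f''(x) = -4*cos(x)
Second-derivative test at each critical point:
  f''(0.2527) = -3.8730 < 0 → local maximum
  f''(2.8889) = 3.8730 > 0 → local minimum

Critical points: x = asin(1/4) ≈ 0.2527 (local maximum); x = pi - asin(1/4) ≈ 2.8889 (local minimum)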